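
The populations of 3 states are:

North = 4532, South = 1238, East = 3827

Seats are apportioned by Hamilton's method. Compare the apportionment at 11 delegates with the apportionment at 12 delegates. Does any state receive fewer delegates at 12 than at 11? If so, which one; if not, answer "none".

South

At 11 seats: North 5, South 2, East 4.
At 12 seats: North 6, South 1, East 5.
South drops from 2 to 1.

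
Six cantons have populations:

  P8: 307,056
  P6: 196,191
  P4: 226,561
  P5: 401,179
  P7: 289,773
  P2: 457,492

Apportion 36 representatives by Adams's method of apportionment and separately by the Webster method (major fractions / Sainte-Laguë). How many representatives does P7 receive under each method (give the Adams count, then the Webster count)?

6 and 5

Adams: P8 6, P6 4, P4 4, P5 8, P7 6, P2 8.
Webster: P8 6, P6 4, P4 4, P5 8, P7 5, P2 9.
P7 gets 6 under Adams and 5 under Webster.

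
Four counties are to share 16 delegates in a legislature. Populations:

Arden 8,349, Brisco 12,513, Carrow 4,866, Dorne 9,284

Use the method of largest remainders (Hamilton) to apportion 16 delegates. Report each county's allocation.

Standard divisor: 35012 ÷ 16 ≈ 2188.25.
Standard quotas: Arden 3.8154, Brisco 5.7183, Carrow 2.2237, Dorne 4.2427.
Lower quotas: Arden 3, Brisco 5, Carrow 2, Dorne 4 (sum 14, leaving 2 seats).
Remainders in descending order: Arden 0.8154, Brisco 0.7183, Dorne 0.2427, Carrow 0.2237.
The surplus seats go to Arden, Brisco.

Arden=4, Brisco=6, Carrow=2, Dorne=4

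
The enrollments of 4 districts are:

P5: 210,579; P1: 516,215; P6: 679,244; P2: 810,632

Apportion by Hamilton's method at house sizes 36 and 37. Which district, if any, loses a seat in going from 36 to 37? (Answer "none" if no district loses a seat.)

At 36 seats: P5 4, P1 8, P6 11, P2 13.
At 37 seats: P5 3, P1 9, P6 11, P2 14.
P5 drops from 4 to 3.

P5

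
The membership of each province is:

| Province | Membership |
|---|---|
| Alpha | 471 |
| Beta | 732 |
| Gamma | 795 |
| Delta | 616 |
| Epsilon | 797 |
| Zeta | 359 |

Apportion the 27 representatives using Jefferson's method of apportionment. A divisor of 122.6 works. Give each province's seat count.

Alpha=3; Beta=5; Gamma=6; Delta=5; Epsilon=6; Zeta=2

With modified divisor 122.6: modified quotas Alpha 3.842, Beta 5.971, Gamma 6.485, Delta 5.024, Epsilon 6.501, Zeta 2.928.
Rounding down: Alpha 3, Beta 5, Gamma 6, Delta 5, Epsilon 6, Zeta 2 (total 27).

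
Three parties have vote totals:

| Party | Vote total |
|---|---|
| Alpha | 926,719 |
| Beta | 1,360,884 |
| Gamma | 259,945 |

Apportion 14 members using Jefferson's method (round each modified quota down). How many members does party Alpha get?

Standard divisor 2547548/14 ≈ 181967.714; standard quotas: Alpha 5.093, Beta 7.479, Gamma 1.429.
Rounding down gives 5, 7, 1 = 13 seats, so the divisor must be adjusted.
With modified divisor 162300: modified quotas Alpha 5.710, Beta 8.385, Gamma 1.602.
Rounding down: Alpha 5, Beta 8, Gamma 1 (total 14).
Alpha receives 5.

5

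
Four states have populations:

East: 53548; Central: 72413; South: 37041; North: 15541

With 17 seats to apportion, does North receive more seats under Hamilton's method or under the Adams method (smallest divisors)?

Hamilton: East 5, Central 7, South 4, North 1.
Adams: East 5, Central 6, South 4, North 2.
North gets 1 under Hamilton and 2 under Adams.

Adams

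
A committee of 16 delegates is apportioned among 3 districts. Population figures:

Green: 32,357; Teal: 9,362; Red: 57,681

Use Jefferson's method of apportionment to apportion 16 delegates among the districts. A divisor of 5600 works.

Green 5; Teal 1; Red 10

With modified divisor 5600: modified quotas Green 5.778, Teal 1.672, Red 10.300.
Rounding down: Green 5, Teal 1, Red 10 (total 16).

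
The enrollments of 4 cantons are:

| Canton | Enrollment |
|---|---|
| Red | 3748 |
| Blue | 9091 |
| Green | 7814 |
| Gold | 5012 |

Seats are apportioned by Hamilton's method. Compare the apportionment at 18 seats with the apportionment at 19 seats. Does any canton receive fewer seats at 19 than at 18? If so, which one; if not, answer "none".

Gold

At 18 seats: Red 3, Blue 6, Green 5, Gold 4.
At 19 seats: Red 3, Blue 7, Green 6, Gold 3.
Gold drops from 4 to 3.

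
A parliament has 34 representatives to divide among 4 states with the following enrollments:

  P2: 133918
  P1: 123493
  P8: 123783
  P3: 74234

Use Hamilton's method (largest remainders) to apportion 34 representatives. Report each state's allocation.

P2 10, P1 9, P8 9, P3 6

The standard divisor is 455428/34 ≈ 13394.941.
Standard quotas: P2 9.9977, P1 9.2194, P8 9.2410, P3 5.5419.
Lower quotas: P2 9, P1 9, P8 9, P3 5 (sum 32, leaving 2 seats).
Remainders in descending order: P2 0.9977, P3 0.5419, P8 0.2410, P1 0.2194.
The surplus seats go to P2, P3.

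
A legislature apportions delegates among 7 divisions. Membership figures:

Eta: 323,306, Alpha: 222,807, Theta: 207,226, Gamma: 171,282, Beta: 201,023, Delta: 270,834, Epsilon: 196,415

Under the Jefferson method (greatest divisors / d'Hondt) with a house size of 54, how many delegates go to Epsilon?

7

Standard divisor 1592893/54 ≈ 29498.019; standard quotas: Eta 10.960, Alpha 7.553, Theta 7.025, Gamma 5.807, Beta 6.815, Delta 9.181, Epsilon 6.659.
Rounding down gives 10, 7, 7, 5, 6, 9, 6 = 50 seats, so the divisor must be adjusted.
With modified divisor 27960: modified quotas Eta 11.563, Alpha 7.969, Theta 7.412, Gamma 6.126, Beta 7.190, Delta 9.686, Epsilon 7.025.
Rounding down: Eta 11, Alpha 7, Theta 7, Gamma 6, Beta 7, Delta 9, Epsilon 7 (total 54).
Epsilon receives 7.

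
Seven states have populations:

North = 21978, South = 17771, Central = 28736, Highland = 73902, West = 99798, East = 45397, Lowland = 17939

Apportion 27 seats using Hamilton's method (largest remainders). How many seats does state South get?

Standard divisor: 305521 ÷ 27 ≈ 11315.593.
Standard quotas: North 1.9423, South 1.5705, Central 2.5395, Highland 6.5310, West 8.8195, East 4.0119, Lowland 1.5853.
Lower quotas: North 1, South 1, Central 2, Highland 6, West 8, East 4, Lowland 1 (sum 23, leaving 4 seats).
Remainders in descending order: North 0.9423, West 0.8195, Lowland 0.5853, South 0.5705, Central 0.5395, Highland 0.5310, East 0.0119.
Largest remainders: North, West, Lowland, South receive the extra seats.
South receives 2.

2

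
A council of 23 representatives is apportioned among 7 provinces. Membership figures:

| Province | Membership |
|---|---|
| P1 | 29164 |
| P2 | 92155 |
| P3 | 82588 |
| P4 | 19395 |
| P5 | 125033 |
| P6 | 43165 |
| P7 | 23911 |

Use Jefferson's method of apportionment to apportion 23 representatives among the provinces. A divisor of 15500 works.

With modified divisor 15500: modified quotas P1 1.882, P2 5.945, P3 5.328, P4 1.251, P5 8.067, P6 2.785, P7 1.543.
Rounding down: P1 1, P2 5, P3 5, P4 1, P5 8, P6 2, P7 1 (total 23).

P1 1, P2 5, P3 5, P4 1, P5 8, P6 2, P7 1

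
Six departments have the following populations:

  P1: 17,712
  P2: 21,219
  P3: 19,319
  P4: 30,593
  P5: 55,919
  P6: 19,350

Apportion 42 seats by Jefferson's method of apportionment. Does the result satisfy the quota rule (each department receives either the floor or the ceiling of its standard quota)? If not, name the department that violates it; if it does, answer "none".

Standard quotas: P1 4.533, P2 5.430, P3 4.944, P4 7.829, P5 14.311, P6 4.952.
Jefferson allocation: P1 4, P2 5, P3 5, P4 8, P5 15, P6 5.
Every allocation lies between the lower and upper quota.

none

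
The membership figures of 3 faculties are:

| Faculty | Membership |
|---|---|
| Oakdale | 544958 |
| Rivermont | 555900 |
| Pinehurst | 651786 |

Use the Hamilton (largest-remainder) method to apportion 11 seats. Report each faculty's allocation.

Oakdale 3; Rivermont 4; Pinehurst 4

Total 1752644; standard divisor 1752644/11 ≈ 159331.273.
Standard quotas: Oakdale 3.4203, Rivermont 3.4890, Pinehurst 4.0908.
Lower quotas: Oakdale 3, Rivermont 3, Pinehurst 4 (sum 10, leaving 1 seat).
Remainders in descending order: Rivermont 0.4890, Oakdale 0.4203, Pinehurst 0.0908.
The surplus seat goes to Rivermont.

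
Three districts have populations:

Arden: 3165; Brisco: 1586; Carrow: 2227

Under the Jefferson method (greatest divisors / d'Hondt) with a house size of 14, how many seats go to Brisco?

Standard divisor 6978/14 ≈ 498.429; standard quotas: Arden 6.350, Brisco 3.182, Carrow 4.468.
Rounding down gives 6, 3, 4 = 13 seats, so the divisor must be adjusted.
With modified divisor 450: modified quotas Arden 7.033, Brisco 3.524, Carrow 4.949.
Rounding down: Arden 7, Brisco 3, Carrow 4 (total 14).
Brisco receives 3.

3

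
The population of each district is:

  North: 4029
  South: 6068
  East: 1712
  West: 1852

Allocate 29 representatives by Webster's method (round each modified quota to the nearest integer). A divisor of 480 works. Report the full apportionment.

North: 8; South: 13; East: 4; West: 4

With modified divisor 480: modified quotas North 8.394, South 12.642, East 3.567, West 3.858.
Rounding to the nearest integer: North 8, South 13, East 4, West 4 (total 29).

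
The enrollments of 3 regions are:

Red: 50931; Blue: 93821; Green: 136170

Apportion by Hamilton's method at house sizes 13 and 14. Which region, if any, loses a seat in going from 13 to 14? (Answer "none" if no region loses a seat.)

At 13 seats: Red 3, Blue 4, Green 6.
At 14 seats: Red 2, Blue 5, Green 7.
Red drops from 3 to 2.

Red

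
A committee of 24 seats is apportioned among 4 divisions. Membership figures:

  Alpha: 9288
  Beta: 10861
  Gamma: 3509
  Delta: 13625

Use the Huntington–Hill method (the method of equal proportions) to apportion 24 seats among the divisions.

Alpha 6, Beta 7, Gamma 2, Delta 9

With divisor 1529: modified quotas Alpha 6.075, Beta 7.103, Gamma 2.295, Delta 8.911.
Geometric-mean thresholds: Alpha √(6·7)=6.481, Beta √(7·8)=7.483, Gamma √(2·3)=2.449, Delta √(8·9)=8.485.
Each quota rounded against its threshold gives Alpha 6, Beta 7, Gamma 2, Delta 9 (total 24).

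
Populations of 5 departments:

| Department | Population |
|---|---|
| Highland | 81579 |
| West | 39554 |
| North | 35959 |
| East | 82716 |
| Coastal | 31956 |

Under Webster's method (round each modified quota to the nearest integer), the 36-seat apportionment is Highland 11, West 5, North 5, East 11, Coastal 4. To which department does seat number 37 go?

Priority for the next seat is population ÷ (current seats + 0.5).
Priorities: Highland 7093.826, West 7191.636, North 6538.000, East 7192.696, Coastal 7101.333.
Highest priority: East.

East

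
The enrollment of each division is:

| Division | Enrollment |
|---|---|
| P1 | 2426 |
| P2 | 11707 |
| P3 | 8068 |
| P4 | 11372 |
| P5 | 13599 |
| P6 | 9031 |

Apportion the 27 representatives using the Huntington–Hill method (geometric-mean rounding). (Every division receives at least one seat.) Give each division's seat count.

With divisor 2087: modified quotas P1 1.162, P2 5.609, P3 3.866, P4 5.449, P5 6.516, P6 4.327.
Geometric-mean thresholds: P1 √(1·2)=1.414, P2 √(5·6)=5.477, P3 √(3·4)=3.464, P4 √(5·6)=5.477, P5 √(6·7)=6.481, P6 √(4·5)=4.472.
Each quota rounded against its threshold gives P1 1, P2 6, P3 4, P4 5, P5 7, P6 4 (total 27).

P1 1; P2 6; P3 4; P4 5; P5 7; P6 4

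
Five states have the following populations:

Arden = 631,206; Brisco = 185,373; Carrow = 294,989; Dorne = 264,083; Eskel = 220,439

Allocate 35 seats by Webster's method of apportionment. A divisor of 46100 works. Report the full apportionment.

Arden 14, Brisco 4, Carrow 6, Dorne 6, Eskel 5

With modified divisor 46100: modified quotas Arden 13.692, Brisco 4.021, Carrow 6.399, Dorne 5.728, Eskel 4.782.
Rounding to the nearest integer: Arden 14, Brisco 4, Carrow 6, Dorne 6, Eskel 5 (total 35).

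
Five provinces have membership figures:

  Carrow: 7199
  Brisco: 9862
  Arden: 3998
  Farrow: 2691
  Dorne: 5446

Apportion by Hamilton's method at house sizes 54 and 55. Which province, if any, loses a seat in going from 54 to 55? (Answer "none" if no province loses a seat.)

At 54 seats: Carrow 13, Brisco 18, Arden 8, Farrow 5, Dorne 10.
At 55 seats: Carrow 14, Brisco 19, Arden 7, Farrow 5, Dorne 10.
Arden drops from 8 to 7.

Arden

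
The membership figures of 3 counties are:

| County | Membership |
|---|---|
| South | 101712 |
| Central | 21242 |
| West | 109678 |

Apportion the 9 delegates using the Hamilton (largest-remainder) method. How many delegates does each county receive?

South 4, Central 1, West 4

The standard divisor is 232632/9 = 25848.
Standard quotas: South 3.9350, Central 0.8218, West 4.2432.
Lower quotas: South 3, Central 0, West 4 (sum 7, leaving 2 seats).
Remainders in descending order: South 0.9350, Central 0.8218, West 0.2432.
Largest remainders: South, Central receive the extra seats.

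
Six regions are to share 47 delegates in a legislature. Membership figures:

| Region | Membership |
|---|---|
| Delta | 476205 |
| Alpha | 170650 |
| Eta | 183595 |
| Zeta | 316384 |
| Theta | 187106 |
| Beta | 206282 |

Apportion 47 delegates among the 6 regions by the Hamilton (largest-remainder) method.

Delta: 14, Alpha: 5, Eta: 6, Zeta: 10, Theta: 6, Beta: 6

Standard divisor: 1540222 ÷ 47 ≈ 32770.681.
Standard quotas: Delta 14.5314, Alpha 5.2074, Eta 5.6024, Zeta 9.6545, Theta 5.7096, Beta 6.2947.
Lower quotas: Delta 14, Alpha 5, Eta 5, Zeta 9, Theta 5, Beta 6 (sum 44, leaving 3 seats).
Remainders in descending order: Theta 0.7096, Zeta 0.6545, Eta 0.6024, Delta 0.5314, Beta 0.2947, Alpha 0.2074.
The surplus seats go to Theta, Zeta, Eta.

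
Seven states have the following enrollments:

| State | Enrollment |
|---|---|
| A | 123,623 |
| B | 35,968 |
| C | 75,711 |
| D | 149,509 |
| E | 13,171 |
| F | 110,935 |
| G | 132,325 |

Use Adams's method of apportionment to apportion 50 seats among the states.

A: 10; B: 3; C: 6; D: 11; E: 1; F: 9; G: 10

Standard divisor 641242/50 ≈ 12824.84; standard quotas: A 9.639, B 2.805, C 5.903, D 11.658, E 1.027, F 8.650, G 10.318.
Rounding up gives 10, 3, 6, 12, 2, 9, 11 = 53 seats, so the divisor must be adjusted.
With modified divisor 13700: modified quotas A 9.024, B 2.625, C 5.526, D 10.913, E 0.961, F 8.097, G 9.659.
Rounding up: A 10, B 3, C 6, D 11, E 1, F 9, G 10 (total 50).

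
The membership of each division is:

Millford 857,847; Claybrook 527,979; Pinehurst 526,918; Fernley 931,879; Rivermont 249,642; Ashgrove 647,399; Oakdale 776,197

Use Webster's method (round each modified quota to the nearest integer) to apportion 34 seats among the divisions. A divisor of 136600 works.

With modified divisor 136600: modified quotas Millford 6.280, Claybrook 3.865, Pinehurst 3.857, Fernley 6.822, Rivermont 1.828, Ashgrove 4.739, Oakdale 5.682.
Rounding to the nearest integer: Millford 6, Claybrook 4, Pinehurst 4, Fernley 7, Rivermont 2, Ashgrove 5, Oakdale 6 (total 34).

Millford=6, Claybrook=4, Pinehurst=4, Fernley=7, Rivermont=2, Ashgrove=5, Oakdale=6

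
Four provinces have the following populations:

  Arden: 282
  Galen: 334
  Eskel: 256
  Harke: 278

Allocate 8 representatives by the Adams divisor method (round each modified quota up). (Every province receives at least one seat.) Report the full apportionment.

Arden 2, Galen 2, Eskel 2, Harke 2

Standard divisor 1150/8 ≈ 143.75; standard quotas: Arden 1.962, Galen 2.323, Eskel 1.781, Harke 1.934.
Rounding up gives 2, 3, 2, 2 = 9 seats, so the divisor must be adjusted.
With modified divisor 200: modified quotas Arden 1.410, Galen 1.670, Eskel 1.280, Harke 1.390.
Rounding up: Arden 2, Galen 2, Eskel 2, Harke 2 (total 8).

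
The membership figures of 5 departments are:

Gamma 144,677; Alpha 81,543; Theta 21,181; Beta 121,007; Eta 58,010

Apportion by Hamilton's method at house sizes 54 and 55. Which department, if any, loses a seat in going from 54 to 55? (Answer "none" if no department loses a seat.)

At 54 seats: Gamma 18, Alpha 10, Theta 3, Beta 15, Eta 8.
At 55 seats: Gamma 19, Alpha 10, Theta 3, Beta 16, Eta 7.
Eta drops from 8 to 7.

Eta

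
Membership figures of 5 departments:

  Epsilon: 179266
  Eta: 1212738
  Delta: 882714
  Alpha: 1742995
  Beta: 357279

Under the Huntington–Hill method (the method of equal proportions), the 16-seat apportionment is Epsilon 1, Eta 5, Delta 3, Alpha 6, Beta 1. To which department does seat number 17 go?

Priority for the next seat is population ÷ (√(s·(s+1))).
Priorities: Epsilon 126760.204, Eta 221414.653, Delta 254817.583, Alpha 268949.967, Beta 252634.404.
Highest priority: Alpha.

Alpha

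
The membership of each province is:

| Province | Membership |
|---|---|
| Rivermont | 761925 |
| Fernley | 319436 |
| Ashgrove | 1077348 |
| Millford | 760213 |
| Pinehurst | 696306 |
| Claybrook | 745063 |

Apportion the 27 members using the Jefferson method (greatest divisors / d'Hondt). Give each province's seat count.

Standard divisor 4360291/27 ≈ 161492.259; standard quotas: Rivermont 4.718, Fernley 1.978, Ashgrove 6.671, Millford 4.707, Pinehurst 4.312, Claybrook 4.614.
Rounding down gives 4, 1, 6, 4, 4, 4 = 23 seats, so the divisor must be adjusted.
With modified divisor 150500: modified quotas Rivermont 5.063, Fernley 2.122, Ashgrove 7.158, Millford 5.051, Pinehurst 4.627, Claybrook 4.951.
Rounding down: Rivermont 5, Fernley 2, Ashgrove 7, Millford 5, Pinehurst 4, Claybrook 4 (total 27).

Rivermont 5, Fernley 2, Ashgrove 7, Millford 5, Pinehurst 4, Claybrook 4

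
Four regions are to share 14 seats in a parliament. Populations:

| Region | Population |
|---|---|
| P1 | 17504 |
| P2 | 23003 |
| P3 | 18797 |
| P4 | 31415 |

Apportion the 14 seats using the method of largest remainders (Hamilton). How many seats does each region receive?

P1=3, P2=3, P3=3, P4=5

Standard divisor: 90719 ÷ 14 ≈ 6479.929.
Standard quotas: P1 2.7013, P2 3.5499, P3 2.9008, P4 4.8480.
Lower quotas: P1 2, P2 3, P3 2, P4 4 (sum 11, leaving 3 seats).
Remainders in descending order: P3 0.9008, P4 0.8480, P1 0.7013, P2 0.5499.
The surplus seats go to P3, P4, P1.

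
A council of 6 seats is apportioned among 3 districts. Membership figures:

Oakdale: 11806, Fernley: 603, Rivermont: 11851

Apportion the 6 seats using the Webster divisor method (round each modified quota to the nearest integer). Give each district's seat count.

Oakdale: 3; Fernley: 0; Rivermont: 3

Standard divisor 24260/6 ≈ 4043.333; standard quotas: Oakdale 2.920, Fernley 0.149, Rivermont 2.931.
Rounding to the nearest integer gives Oakdale 3, Fernley 0, Rivermont 3 — total 6, matching the house size, so no adjustment is needed.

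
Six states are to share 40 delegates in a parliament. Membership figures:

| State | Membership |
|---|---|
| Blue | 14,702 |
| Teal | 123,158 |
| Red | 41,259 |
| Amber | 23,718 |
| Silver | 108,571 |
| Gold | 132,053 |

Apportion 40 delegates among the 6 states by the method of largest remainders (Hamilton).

Total 443461; standard divisor 443461/40 ≈ 11086.525.
Standard quotas: Blue 1.3261, Teal 11.1088, Red 3.7215, Amber 2.1394, Silver 9.7931, Gold 11.9111.
Lower quotas: Blue 1, Teal 11, Red 3, Amber 2, Silver 9, Gold 11 (sum 37, leaving 3 seats).
Remainders in descending order: Gold 0.9111, Silver 0.7931, Red 0.7215, Blue 0.3261, Amber 0.1394, Teal 0.1088.
Largest remainders: Gold, Silver, Red receive the extra seats.

Blue: 1, Teal: 11, Red: 4, Amber: 2, Silver: 10, Gold: 12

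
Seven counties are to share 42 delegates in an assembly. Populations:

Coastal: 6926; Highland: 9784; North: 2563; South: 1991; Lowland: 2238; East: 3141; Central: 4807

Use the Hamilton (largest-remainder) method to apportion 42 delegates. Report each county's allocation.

Standard divisor: 31450 ÷ 42 ≈ 748.81.
Standard quotas: Coastal 9.2493, Highland 13.0661, North 3.4228, South 2.6589, Lowland 2.9887, East 4.1947, Central 6.4195.
Lower quotas: Coastal 9, Highland 13, North 3, South 2, Lowland 2, East 4, Central 6 (sum 39, leaving 3 seats).
Remainders in descending order: Lowland 0.9887, South 0.6589, North 0.4228, Central 0.4195, Coastal 0.2493, East 0.1947, Highland 0.0661.
The surplus seats go to Lowland, South, North.

Coastal: 9, Highland: 13, North: 4, South: 3, Lowland: 3, East: 4, Central: 6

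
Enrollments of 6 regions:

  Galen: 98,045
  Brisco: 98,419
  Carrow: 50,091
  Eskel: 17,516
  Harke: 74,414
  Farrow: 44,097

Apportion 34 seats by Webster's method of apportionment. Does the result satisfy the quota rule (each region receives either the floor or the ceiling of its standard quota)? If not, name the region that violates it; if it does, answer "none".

Standard quotas: Galen 8.713, Brisco 8.746, Carrow 4.452, Eskel 1.557, Harke 6.613, Farrow 3.919.
Webster allocation: Galen 9, Brisco 9, Carrow 4, Eskel 2, Harke 6, Farrow 4.
Every allocation lies between the lower and upper quota.

none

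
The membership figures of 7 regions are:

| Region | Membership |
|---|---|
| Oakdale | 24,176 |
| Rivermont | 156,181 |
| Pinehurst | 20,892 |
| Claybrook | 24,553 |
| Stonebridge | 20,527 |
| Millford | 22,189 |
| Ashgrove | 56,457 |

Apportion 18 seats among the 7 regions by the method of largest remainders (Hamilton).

Oakdale: 1; Rivermont: 9; Pinehurst: 1; Claybrook: 2; Stonebridge: 1; Millford: 1; Ashgrove: 3

Standard divisor: 324975 ÷ 18 ≈ 18054.167.
Standard quotas: Oakdale 1.3391, Rivermont 8.6507, Pinehurst 1.1572, Claybrook 1.3600, Stonebridge 1.1370, Millford 1.2290, Ashgrove 3.1271.
Lower quotas: Oakdale 1, Rivermont 8, Pinehurst 1, Claybrook 1, Stonebridge 1, Millford 1, Ashgrove 3 (sum 16, leaving 2 seats).
Remainders in descending order: Rivermont 0.6507, Claybrook 0.3600, Oakdale 0.3391, Millford 0.2290, Pinehurst 0.1572, Stonebridge 0.1370, Ashgrove 0.1271.
Largest remainders: Rivermont, Claybrook receive the extra seats.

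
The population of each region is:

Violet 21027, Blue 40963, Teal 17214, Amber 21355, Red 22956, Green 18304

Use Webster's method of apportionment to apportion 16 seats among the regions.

Violet=2; Blue=5; Teal=2; Amber=2; Red=3; Green=2

Standard divisor 141819/16 ≈ 8863.688; standard quotas: Violet 2.372, Blue 4.621, Teal 1.942, Amber 2.409, Red 2.590, Green 2.065.
Rounding to the nearest integer gives Violet 2, Blue 5, Teal 2, Amber 2, Red 3, Green 2 — total 16, matching the house size, so no adjustment is needed.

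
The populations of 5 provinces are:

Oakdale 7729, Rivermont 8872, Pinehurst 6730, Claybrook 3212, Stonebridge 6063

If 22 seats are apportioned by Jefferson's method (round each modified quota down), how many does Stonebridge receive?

Standard divisor 32606/22 ≈ 1482.091; standard quotas: Oakdale 5.215, Rivermont 5.986, Pinehurst 4.541, Claybrook 2.167, Stonebridge 4.091.
Rounding down gives 5, 5, 4, 2, 4 = 20 seats, so the divisor must be adjusted.
With modified divisor 1300: modified quotas Oakdale 5.945, Rivermont 6.825, Pinehurst 5.177, Claybrook 2.471, Stonebridge 4.664.
Rounding down: Oakdale 5, Rivermont 6, Pinehurst 5, Claybrook 2, Stonebridge 4 (total 22).
Stonebridge receives 4.

4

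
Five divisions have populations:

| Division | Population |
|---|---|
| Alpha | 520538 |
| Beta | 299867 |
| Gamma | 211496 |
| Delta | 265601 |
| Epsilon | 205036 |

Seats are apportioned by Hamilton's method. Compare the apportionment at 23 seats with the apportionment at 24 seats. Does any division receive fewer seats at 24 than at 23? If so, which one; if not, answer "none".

none

At 23 seats: Alpha 8, Beta 5, Gamma 3, Delta 4, Epsilon 3.
At 24 seats: Alpha 8, Beta 5, Gamma 4, Delta 4, Epsilon 3.
No division's allocation decreased.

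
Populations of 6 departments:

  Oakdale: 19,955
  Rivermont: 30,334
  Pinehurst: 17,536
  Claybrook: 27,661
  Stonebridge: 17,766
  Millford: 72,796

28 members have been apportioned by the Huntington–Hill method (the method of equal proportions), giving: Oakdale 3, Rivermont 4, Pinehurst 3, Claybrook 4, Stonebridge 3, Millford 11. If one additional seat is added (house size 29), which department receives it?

Rivermont

Priority for the next seat is population ÷ (√(s·(s+1))).
Priorities: Oakdale 5760.512, Rivermont 6782.889, Pinehurst 5062.207, Claybrook 6185.188, Stonebridge 5128.602, Millford 6336.079.
Highest priority: Rivermont.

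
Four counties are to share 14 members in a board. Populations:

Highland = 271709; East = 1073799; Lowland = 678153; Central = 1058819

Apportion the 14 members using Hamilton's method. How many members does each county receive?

Standard divisor: 3082480 ÷ 14 ≈ 220177.143.
Standard quotas: Highland 1.2340, East 4.8770, Lowland 3.0800, Central 4.8089.
Lower quotas: Highland 1, East 4, Lowland 3, Central 4 (sum 12, leaving 2 seats).
Remainders in descending order: East 0.8770, Central 0.8089, Highland 0.2340, Lowland 0.0800.
Largest remainders: East, Central receive the extra seats.

Highland=1, East=5, Lowland=3, Central=5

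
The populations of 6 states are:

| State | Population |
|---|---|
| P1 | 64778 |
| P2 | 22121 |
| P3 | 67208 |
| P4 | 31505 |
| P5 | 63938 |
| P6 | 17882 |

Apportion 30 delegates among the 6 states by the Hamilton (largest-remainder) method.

P1 7, P2 2, P3 8, P4 4, P5 7, P6 2

Standard divisor: 267432 ÷ 30 ≈ 8914.4.
Standard quotas: P1 7.2667, P2 2.4815, P3 7.5393, P4 3.5342, P5 7.1724, P6 2.0060.
Lower quotas: P1 7, P2 2, P3 7, P4 3, P5 7, P6 2 (sum 28, leaving 2 seats).
Remainders in descending order: P3 0.5393, P4 0.5342, P2 0.4815, P1 0.2667, P5 0.1724, P6 0.0060.
The surplus seats go to P3, P4.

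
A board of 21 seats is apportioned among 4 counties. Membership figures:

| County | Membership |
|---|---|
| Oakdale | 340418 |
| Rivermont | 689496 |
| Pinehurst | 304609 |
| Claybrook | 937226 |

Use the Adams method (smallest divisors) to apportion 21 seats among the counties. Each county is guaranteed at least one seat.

Oakdale 3, Rivermont 6, Pinehurst 3, Claybrook 9

Standard divisor 2271749/21 ≈ 108178.524; standard quotas: Oakdale 3.147, Rivermont 6.374, Pinehurst 2.816, Claybrook 8.664.
Rounding up gives 4, 7, 3, 9 = 23 seats, so the divisor must be adjusted.
With modified divisor 116000: modified quotas Oakdale 2.935, Rivermont 5.944, Pinehurst 2.626, Claybrook 8.080.
Rounding up: Oakdale 3, Rivermont 6, Pinehurst 3, Claybrook 9 (total 21).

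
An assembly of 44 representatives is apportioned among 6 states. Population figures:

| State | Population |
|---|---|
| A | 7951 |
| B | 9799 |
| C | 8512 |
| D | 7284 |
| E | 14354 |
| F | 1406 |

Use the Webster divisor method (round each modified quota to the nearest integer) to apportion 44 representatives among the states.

A=7, B=9, C=8, D=6, E=13, F=1

Standard divisor 49306/44 ≈ 1120.591; standard quotas: A 7.095, B 8.744, C 7.596, D 6.500, E 12.809, F 1.255.
Rounding to the nearest integer gives 7, 9, 8, 7, 13, 1 = 45 seats, so the divisor must be adjusted.
With modified divisor 1130: modified quotas A 7.036, B 8.672, C 7.533, D 6.446, E 12.703, F 1.244.
Rounding to the nearest integer: A 7, B 9, C 8, D 6, E 13, F 1 (total 44).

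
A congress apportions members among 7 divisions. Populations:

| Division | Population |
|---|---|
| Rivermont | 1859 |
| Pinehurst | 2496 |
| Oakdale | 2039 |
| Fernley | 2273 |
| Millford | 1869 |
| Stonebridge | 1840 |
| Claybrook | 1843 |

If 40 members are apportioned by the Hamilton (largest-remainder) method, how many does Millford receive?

5

Total 14219; standard divisor 14219/40 ≈ 355.475.
Standard quotas: Rivermont 5.230, Pinehurst 7.022, Oakdale 5.736, Fernley 6.394, Millford 5.258, Stonebridge 5.176, Claybrook 5.185.
Lower quotas: Rivermont 5, Pinehurst 7, Oakdale 5, Fernley 6, Millford 5, Stonebridge 5, Claybrook 5 (sum 38, leaving 2 seats).
Remainders in descending order: Oakdale 0.736, Fernley 0.394, Millford 0.258, Rivermont 0.230, Claybrook 0.185, Stonebridge 0.176, Pinehurst 0.022.
Largest remainders: Oakdale, Fernley receive the extra seats.
Millford receives 5.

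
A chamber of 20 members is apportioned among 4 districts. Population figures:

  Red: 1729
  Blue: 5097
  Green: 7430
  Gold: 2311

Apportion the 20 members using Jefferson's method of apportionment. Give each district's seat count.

Red 2, Blue 6, Green 9, Gold 3

Standard divisor 16567/20 ≈ 828.35; standard quotas: Red 2.087, Blue 6.153, Green 8.970, Gold 2.790.
Rounding down gives 2, 6, 8, 2 = 18 seats, so the divisor must be adjusted.
With modified divisor 760: modified quotas Red 2.275, Blue 6.707, Green 9.776, Gold 3.041.
Rounding down: Red 2, Blue 6, Green 9, Gold 3 (total 20).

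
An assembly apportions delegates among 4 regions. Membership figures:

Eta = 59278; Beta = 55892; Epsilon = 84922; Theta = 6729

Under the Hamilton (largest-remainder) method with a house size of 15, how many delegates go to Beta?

Total 206821; standard divisor 206821/15 ≈ 13788.067.
Standard quotas: Eta 4.2992, Beta 4.0537, Epsilon 6.1591, Theta 0.4880.
Lower quotas: Eta 4, Beta 4, Epsilon 6, Theta 0 (sum 14, leaving 1 seat).
Remainders in descending order: Theta 0.4880, Eta 0.2992, Epsilon 0.1591, Beta 0.0537.
The surplus seat goes to Theta.
Beta receives 4.

4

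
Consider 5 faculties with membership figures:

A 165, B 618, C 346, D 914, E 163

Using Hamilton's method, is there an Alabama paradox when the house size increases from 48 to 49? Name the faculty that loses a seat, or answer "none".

E

At 48 seats: A 4, B 13, C 7, D 20, E 4.
At 49 seats: A 4, B 14, C 8, D 20, E 3.
E drops from 4 to 3.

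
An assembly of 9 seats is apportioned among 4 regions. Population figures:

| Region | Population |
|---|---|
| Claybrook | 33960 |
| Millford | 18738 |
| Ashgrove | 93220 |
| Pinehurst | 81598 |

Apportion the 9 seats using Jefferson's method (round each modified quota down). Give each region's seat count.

Standard divisor 227516/9 ≈ 25279.556; standard quotas: Claybrook 1.343, Millford 0.741, Ashgrove 3.688, Pinehurst 3.228.
Rounding down gives 1, 0, 3, 3 = 7 seats, so the divisor must be adjusted.
With modified divisor 19600: modified quotas Claybrook 1.733, Millford 0.956, Ashgrove 4.756, Pinehurst 4.163.
Rounding down: Claybrook 1, Millford 0, Ashgrove 4, Pinehurst 4 (total 9).

Claybrook=1, Millford=0, Ashgrove=4, Pinehurst=4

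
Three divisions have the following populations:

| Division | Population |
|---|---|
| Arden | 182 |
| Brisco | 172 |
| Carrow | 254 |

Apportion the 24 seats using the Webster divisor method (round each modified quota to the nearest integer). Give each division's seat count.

Standard divisor 608/24 ≈ 25.333; standard quotas: Arden 7.184, Brisco 6.789, Carrow 10.026.
Rounding to the nearest integer gives Arden 7, Brisco 7, Carrow 10 — total 24, matching the house size, so no adjustment is needed.

Arden: 7, Brisco: 7, Carrow: 10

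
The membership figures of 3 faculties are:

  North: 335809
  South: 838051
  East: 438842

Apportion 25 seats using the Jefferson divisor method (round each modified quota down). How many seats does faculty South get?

Standard divisor 1612702/25 ≈ 64508.08; standard quotas: North 5.206, South 12.991, East 6.803.
Rounding down gives 5, 12, 6 = 23 seats, so the divisor must be adjusted.
With modified divisor 61300: modified quotas North 5.478, South 13.671, East 7.159.
Rounding down: North 5, South 13, East 7 (total 25).
South receives 13.

13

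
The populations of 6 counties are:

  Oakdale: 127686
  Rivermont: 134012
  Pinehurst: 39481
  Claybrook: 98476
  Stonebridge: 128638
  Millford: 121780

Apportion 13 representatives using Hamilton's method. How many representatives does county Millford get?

2

The standard divisor is 650073/13 ≈ 50005.615.
Standard quotas: Oakdale 2.5534, Rivermont 2.6799, Pinehurst 0.7895, Claybrook 1.9693, Stonebridge 2.5725, Millford 2.4353.
Lower quotas: Oakdale 2, Rivermont 2, Pinehurst 0, Claybrook 1, Stonebridge 2, Millford 2 (sum 9, leaving 4 seats).
Remainders in descending order: Claybrook 0.9693, Pinehurst 0.7895, Rivermont 0.6799, Stonebridge 0.5725, Oakdale 0.5534, Millford 0.4353.
Largest remainders: Claybrook, Pinehurst, Rivermont, Stonebridge receive the extra seats.
Millford receives 2.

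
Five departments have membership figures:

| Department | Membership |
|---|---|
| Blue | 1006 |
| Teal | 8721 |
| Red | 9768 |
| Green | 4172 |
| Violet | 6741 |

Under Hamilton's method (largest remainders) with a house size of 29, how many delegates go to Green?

4

Standard divisor: 30408 ÷ 29 ≈ 1048.552.
Standard quotas: Blue 0.9594, Teal 8.3172, Red 9.3157, Green 3.9788, Violet 6.4289.
Lower quotas: Blue 0, Teal 8, Red 9, Green 3, Violet 6 (sum 26, leaving 3 seats).
Remainders in descending order: Green 0.9788, Blue 0.9594, Violet 0.4289, Teal 0.3172, Red 0.3157.
The surplus seats go to Green, Blue, Violet.
Green receives 4.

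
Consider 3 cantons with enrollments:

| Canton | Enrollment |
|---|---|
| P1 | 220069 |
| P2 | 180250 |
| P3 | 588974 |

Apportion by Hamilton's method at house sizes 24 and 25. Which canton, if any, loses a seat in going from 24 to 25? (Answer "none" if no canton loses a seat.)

P2

At 24 seats: P1 5, P2 5, P3 14.
At 25 seats: P1 6, P2 4, P3 15.
P2 drops from 5 to 4.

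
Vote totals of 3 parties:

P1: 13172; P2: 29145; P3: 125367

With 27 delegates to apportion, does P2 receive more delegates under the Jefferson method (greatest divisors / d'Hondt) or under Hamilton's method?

Hamilton

Jefferson: P1 2, P2 4, P3 21.
Hamilton: P1 2, P2 5, P3 20.
P2 gets 4 under Jefferson and 5 under Hamilton.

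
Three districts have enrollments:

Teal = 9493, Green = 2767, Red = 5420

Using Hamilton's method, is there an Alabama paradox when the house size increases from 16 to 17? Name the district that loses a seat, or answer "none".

At 16 seats: Teal 9, Green 2, Red 5.
At 17 seats: Teal 9, Green 3, Red 5.
No district's allocation decreased.

none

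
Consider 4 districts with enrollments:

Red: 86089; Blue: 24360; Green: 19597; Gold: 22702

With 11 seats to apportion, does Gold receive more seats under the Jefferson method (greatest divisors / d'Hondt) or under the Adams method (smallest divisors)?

Adams

Jefferson: Red 7, Blue 2, Green 1, Gold 1.
Adams: Red 5, Blue 2, Green 2, Gold 2.
Gold gets 1 under Jefferson and 2 under Adams.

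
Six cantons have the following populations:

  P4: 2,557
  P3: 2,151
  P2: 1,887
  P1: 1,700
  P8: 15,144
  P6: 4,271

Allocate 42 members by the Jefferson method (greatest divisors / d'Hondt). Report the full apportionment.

Standard divisor 27710/42 ≈ 659.762; standard quotas: P4 3.876, P3 3.260, P2 2.860, P1 2.577, P8 22.954, P6 6.474.
Rounding down gives 3, 3, 2, 2, 22, 6 = 38 seats, so the divisor must be adjusted.
With modified divisor 620: modified quotas P4 4.124, P3 3.469, P2 3.044, P1 2.742, P8 24.426, P6 6.889.
Rounding down: P4 4, P3 3, P2 3, P1 2, P8 24, P6 6 (total 42).

P4=4; P3=3; P2=3; P1=2; P8=24; P6=6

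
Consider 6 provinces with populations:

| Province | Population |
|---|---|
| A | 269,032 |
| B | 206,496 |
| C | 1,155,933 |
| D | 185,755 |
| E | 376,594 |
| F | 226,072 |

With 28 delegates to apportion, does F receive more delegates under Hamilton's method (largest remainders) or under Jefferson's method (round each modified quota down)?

Hamilton

Hamilton: A 3, B 3, C 13, D 2, E 4, F 3.
Jefferson: A 3, B 2, C 15, D 2, E 4, F 2.
F gets 3 under Hamilton and 2 under Jefferson.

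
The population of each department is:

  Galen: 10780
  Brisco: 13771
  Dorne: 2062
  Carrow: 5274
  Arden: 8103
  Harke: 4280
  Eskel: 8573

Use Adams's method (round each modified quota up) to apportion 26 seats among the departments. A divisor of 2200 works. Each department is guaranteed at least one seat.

With modified divisor 2200: modified quotas Galen 4.900, Brisco 6.260, Dorne 0.937, Carrow 2.397, Arden 3.683, Harke 1.945, Eskel 3.897.
Rounding up: Galen 5, Brisco 7, Dorne 1, Carrow 3, Arden 4, Harke 2, Eskel 4 (total 26).

Galen: 5; Brisco: 7; Dorne: 1; Carrow: 3; Arden: 4; Harke: 2; Eskel: 4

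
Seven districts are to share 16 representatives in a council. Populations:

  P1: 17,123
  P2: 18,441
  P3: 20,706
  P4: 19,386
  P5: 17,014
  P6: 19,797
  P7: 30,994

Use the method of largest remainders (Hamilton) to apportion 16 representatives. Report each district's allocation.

Standard divisor: 143461 ÷ 16 ≈ 8966.312.
Standard quotas: P1 1.9097, P2 2.0567, P3 2.3093, P4 2.1621, P5 1.8975, P6 2.2079, P7 3.4567.
Lower quotas: P1 1, P2 2, P3 2, P4 2, P5 1, P6 2, P7 3 (sum 13, leaving 3 seats).
Remainders in descending order: P1 0.9097, P5 0.8975, P7 0.4567, P3 0.3093, P6 0.2079, P4 0.1621, P2 0.0567.
The surplus seats go to P1, P5, P7.

P1: 2, P2: 2, P3: 2, P4: 2, P5: 2, P6: 2, P7: 4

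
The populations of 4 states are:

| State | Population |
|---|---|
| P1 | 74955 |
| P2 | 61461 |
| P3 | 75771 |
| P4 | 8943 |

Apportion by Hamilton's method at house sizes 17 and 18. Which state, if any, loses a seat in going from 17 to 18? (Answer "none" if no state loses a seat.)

none

At 17 seats: P1 6, P2 5, P3 6, P4 0.
At 18 seats: P1 6, P2 5, P3 6, P4 1.
No state's allocation decreased.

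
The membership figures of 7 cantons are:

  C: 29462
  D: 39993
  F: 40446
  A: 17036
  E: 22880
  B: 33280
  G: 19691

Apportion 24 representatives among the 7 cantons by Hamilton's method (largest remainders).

C 3, D 5, F 5, A 2, E 3, B 4, G 2

The standard divisor is 202788/24 ≈ 8449.5.
Standard quotas: C 3.4868, D 4.7332, F 4.7868, A 2.0162, E 2.7079, B 3.9387, G 2.3304.
Lower quotas: C 3, D 4, F 4, A 2, E 2, B 3, G 2 (sum 20, leaving 4 seats).
Remainders in descending order: B 0.9387, F 0.7868, D 0.7332, E 0.7079, C 0.4868, G 0.3304, A 0.0162.
The surplus seats go to B, F, D, E.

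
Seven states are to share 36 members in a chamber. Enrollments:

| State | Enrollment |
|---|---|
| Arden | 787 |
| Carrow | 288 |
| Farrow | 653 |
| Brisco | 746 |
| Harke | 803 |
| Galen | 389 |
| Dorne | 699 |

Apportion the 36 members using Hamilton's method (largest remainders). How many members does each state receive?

Arden 7, Carrow 2, Farrow 5, Brisco 6, Harke 7, Galen 3, Dorne 6

The standard divisor is 4365/36 ≈ 121.25.
Standard quotas: Arden 6.491, Carrow 2.375, Farrow 5.386, Brisco 6.153, Harke 6.623, Galen 3.208, Dorne 5.765.
Lower quotas: Arden 6, Carrow 2, Farrow 5, Brisco 6, Harke 6, Galen 3, Dorne 5 (sum 33, leaving 3 seats).
Remainders in descending order: Dorne 0.765, Harke 0.623, Arden 0.491, Farrow 0.386, Carrow 0.375, Galen 0.208, Brisco 0.153.
Largest remainders: Dorne, Harke, Arden receive the extra seats.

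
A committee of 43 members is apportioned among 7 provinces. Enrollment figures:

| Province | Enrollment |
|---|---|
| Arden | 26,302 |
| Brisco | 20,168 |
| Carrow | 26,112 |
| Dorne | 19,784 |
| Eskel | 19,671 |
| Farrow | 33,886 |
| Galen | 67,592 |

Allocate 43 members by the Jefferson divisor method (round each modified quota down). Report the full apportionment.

Standard divisor 213515/43 ≈ 4965.465; standard quotas: Arden 5.297, Brisco 4.062, Carrow 5.259, Dorne 3.984, Eskel 3.962, Farrow 6.824, Galen 13.612.
Rounding down gives 5, 4, 5, 3, 3, 6, 13 = 39 seats, so the divisor must be adjusted.
With modified divisor 4700: modified quotas Arden 5.596, Brisco 4.291, Carrow 5.556, Dorne 4.209, Eskel 4.185, Farrow 7.210, Galen 14.381.
Rounding down: Arden 5, Brisco 4, Carrow 5, Dorne 4, Eskel 4, Farrow 7, Galen 14 (total 43).

Arden=5, Brisco=4, Carrow=5, Dorne=4, Eskel=4, Farrow=7, Galen=14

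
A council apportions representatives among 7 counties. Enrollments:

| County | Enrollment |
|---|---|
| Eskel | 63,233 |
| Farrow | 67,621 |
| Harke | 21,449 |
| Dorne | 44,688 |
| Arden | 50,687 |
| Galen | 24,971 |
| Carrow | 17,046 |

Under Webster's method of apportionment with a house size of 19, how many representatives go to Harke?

Standard divisor 289695/19 ≈ 15247.105; standard quotas: Eskel 4.147, Farrow 4.435, Harke 1.407, Dorne 2.931, Arden 3.324, Galen 1.638, Carrow 1.118.
Rounding to the nearest integer gives 4, 4, 1, 3, 3, 2, 1 = 18 seats, so the divisor must be adjusted.
With modified divisor 14800: modified quotas Eskel 4.272, Farrow 4.569, Harke 1.449, Dorne 3.019, Arden 3.425, Galen 1.687, Carrow 1.152.
Rounding to the nearest integer: Eskel 4, Farrow 5, Harke 1, Dorne 3, Arden 3, Galen 2, Carrow 1 (total 19).
Harke receives 1.

1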